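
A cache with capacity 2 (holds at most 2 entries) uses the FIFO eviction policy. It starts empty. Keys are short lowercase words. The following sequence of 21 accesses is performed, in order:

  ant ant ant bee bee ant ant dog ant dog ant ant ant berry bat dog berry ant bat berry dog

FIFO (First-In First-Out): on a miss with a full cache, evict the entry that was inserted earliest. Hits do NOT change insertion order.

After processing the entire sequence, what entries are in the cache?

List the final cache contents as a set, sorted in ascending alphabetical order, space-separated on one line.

FIFO simulation (capacity=2):
  1. access ant: MISS. Cache (old->new): [ant]
  2. access ant: HIT. Cache (old->new): [ant]
  3. access ant: HIT. Cache (old->new): [ant]
  4. access bee: MISS. Cache (old->new): [ant bee]
  5. access bee: HIT. Cache (old->new): [ant bee]
  6. access ant: HIT. Cache (old->new): [ant bee]
  7. access ant: HIT. Cache (old->new): [ant bee]
  8. access dog: MISS, evict ant. Cache (old->new): [bee dog]
  9. access ant: MISS, evict bee. Cache (old->new): [dog ant]
  10. access dog: HIT. Cache (old->new): [dog ant]
  11. access ant: HIT. Cache (old->new): [dog ant]
  12. access ant: HIT. Cache (old->new): [dog ant]
  13. access ant: HIT. Cache (old->new): [dog ant]
  14. access berry: MISS, evict dog. Cache (old->new): [ant berry]
  15. access bat: MISS, evict ant. Cache (old->new): [berry bat]
  16. access dog: MISS, evict berry. Cache (old->new): [bat dog]
  17. access berry: MISS, evict bat. Cache (old->new): [dog berry]
  18. access ant: MISS, evict dog. Cache (old->new): [berry ant]
  19. access bat: MISS, evict berry. Cache (old->new): [ant bat]
  20. access berry: MISS, evict ant. Cache (old->new): [bat berry]
  21. access dog: MISS, evict bat. Cache (old->new): [berry dog]
Total: 9 hits, 12 misses, 10 evictions

Answer: berry dog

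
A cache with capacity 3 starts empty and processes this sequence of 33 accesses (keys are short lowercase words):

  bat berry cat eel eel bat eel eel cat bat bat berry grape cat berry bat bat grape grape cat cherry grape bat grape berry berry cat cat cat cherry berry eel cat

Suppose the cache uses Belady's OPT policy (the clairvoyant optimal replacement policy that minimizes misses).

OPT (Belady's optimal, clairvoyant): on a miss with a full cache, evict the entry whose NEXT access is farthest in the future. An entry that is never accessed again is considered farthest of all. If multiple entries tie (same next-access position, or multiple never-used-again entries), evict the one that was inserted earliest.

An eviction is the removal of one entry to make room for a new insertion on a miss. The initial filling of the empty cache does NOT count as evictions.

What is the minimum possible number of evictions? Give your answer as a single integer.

Answer: 8

Derivation:
OPT (Belady) simulation (capacity=3):
  1. access bat: MISS. Cache: [bat]
  2. access berry: MISS. Cache: [bat berry]
  3. access cat: MISS. Cache: [bat berry cat]
  4. access eel: MISS, evict berry (next use: step 12). Cache: [bat cat eel]
  5. access eel: HIT. Next use of eel: step 7. Cache: [bat cat eel]
  6. access bat: HIT. Next use of bat: step 10. Cache: [bat cat eel]
  7. access eel: HIT. Next use of eel: step 8. Cache: [bat cat eel]
  8. access eel: HIT. Next use of eel: step 32. Cache: [bat cat eel]
  9. access cat: HIT. Next use of cat: step 14. Cache: [bat cat eel]
  10. access bat: HIT. Next use of bat: step 11. Cache: [bat cat eel]
  11. access bat: HIT. Next use of bat: step 16. Cache: [bat cat eel]
  12. access berry: MISS, evict eel (next use: step 32). Cache: [bat cat berry]
  13. access grape: MISS, evict bat (next use: step 16). Cache: [cat berry grape]
  14. access cat: HIT. Next use of cat: step 20. Cache: [cat berry grape]
  15. access berry: HIT. Next use of berry: step 25. Cache: [cat berry grape]
  16. access bat: MISS, evict berry (next use: step 25). Cache: [cat grape bat]
  17. access bat: HIT. Next use of bat: step 23. Cache: [cat grape bat]
  18. access grape: HIT. Next use of grape: step 19. Cache: [cat grape bat]
  19. access grape: HIT. Next use of grape: step 22. Cache: [cat grape bat]
  20. access cat: HIT. Next use of cat: step 27. Cache: [cat grape bat]
  21. access cherry: MISS, evict cat (next use: step 27). Cache: [grape bat cherry]
  22. access grape: HIT. Next use of grape: step 24. Cache: [grape bat cherry]
  23. access bat: HIT. Next use of bat: never. Cache: [grape bat cherry]
  24. access grape: HIT. Next use of grape: never. Cache: [grape bat cherry]
  25. access berry: MISS, evict grape (next use: never). Cache: [bat cherry berry]
  26. access berry: HIT. Next use of berry: step 31. Cache: [bat cherry berry]
  27. access cat: MISS, evict bat (next use: never). Cache: [cherry berry cat]
  28. access cat: HIT. Next use of cat: step 29. Cache: [cherry berry cat]
  29. access cat: HIT. Next use of cat: step 33. Cache: [cherry berry cat]
  30. access cherry: HIT. Next use of cherry: never. Cache: [cherry berry cat]
  31. access berry: HIT. Next use of berry: never. Cache: [cherry berry cat]
  32. access eel: MISS, evict cherry (next use: never). Cache: [berry cat eel]
  33. access cat: HIT. Next use of cat: never. Cache: [berry cat eel]
Total: 22 hits, 11 misses, 8 evictions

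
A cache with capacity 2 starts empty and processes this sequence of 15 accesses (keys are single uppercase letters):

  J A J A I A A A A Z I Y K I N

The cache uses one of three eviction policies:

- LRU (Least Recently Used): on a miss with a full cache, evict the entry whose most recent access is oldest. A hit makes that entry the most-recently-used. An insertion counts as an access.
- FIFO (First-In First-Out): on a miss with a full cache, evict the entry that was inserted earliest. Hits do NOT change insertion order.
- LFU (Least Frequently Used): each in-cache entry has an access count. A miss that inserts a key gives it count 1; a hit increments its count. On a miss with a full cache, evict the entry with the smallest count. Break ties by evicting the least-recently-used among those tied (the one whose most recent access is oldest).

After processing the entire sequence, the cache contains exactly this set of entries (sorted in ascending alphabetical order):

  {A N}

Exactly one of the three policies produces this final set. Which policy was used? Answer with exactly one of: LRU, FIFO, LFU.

Answer: LFU

Derivation:
Simulating under each policy and comparing final sets:
  LRU: final set = {I N} -> differs
  FIFO: final set = {I N} -> differs
  LFU: final set = {A N} -> MATCHES target
Only LFU produces the target set.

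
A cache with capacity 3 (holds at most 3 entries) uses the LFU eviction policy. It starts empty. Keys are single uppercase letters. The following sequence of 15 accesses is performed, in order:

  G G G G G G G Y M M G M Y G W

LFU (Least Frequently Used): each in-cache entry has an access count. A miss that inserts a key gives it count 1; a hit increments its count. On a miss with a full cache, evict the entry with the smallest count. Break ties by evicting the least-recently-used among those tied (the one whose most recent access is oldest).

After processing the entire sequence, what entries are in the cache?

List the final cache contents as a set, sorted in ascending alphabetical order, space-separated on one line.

Answer: G M W

Derivation:
LFU simulation (capacity=3):
  1. access G: MISS. Cache: [G(c=1)]
  2. access G: HIT, count now 2. Cache: [G(c=2)]
  3. access G: HIT, count now 3. Cache: [G(c=3)]
  4. access G: HIT, count now 4. Cache: [G(c=4)]
  5. access G: HIT, count now 5. Cache: [G(c=5)]
  6. access G: HIT, count now 6. Cache: [G(c=6)]
  7. access G: HIT, count now 7. Cache: [G(c=7)]
  8. access Y: MISS. Cache: [Y(c=1) G(c=7)]
  9. access M: MISS. Cache: [Y(c=1) M(c=1) G(c=7)]
  10. access M: HIT, count now 2. Cache: [Y(c=1) M(c=2) G(c=7)]
  11. access G: HIT, count now 8. Cache: [Y(c=1) M(c=2) G(c=8)]
  12. access M: HIT, count now 3. Cache: [Y(c=1) M(c=3) G(c=8)]
  13. access Y: HIT, count now 2. Cache: [Y(c=2) M(c=3) G(c=8)]
  14. access G: HIT, count now 9. Cache: [Y(c=2) M(c=3) G(c=9)]
  15. access W: MISS, evict Y(c=2). Cache: [W(c=1) M(c=3) G(c=9)]
Total: 11 hits, 4 misses, 1 evictions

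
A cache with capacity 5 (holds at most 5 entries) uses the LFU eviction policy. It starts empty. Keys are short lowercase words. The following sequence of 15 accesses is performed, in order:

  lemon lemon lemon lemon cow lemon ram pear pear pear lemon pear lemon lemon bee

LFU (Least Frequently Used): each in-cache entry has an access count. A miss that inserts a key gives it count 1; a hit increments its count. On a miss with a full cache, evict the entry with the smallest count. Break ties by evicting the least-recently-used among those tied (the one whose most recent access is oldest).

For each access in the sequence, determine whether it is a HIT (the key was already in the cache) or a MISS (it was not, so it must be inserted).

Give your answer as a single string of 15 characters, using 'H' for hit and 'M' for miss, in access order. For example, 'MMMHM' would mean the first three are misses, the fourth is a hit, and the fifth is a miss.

Answer: MHHHMHMMHHHHHHM

Derivation:
LFU simulation (capacity=5):
  1. access lemon: MISS. Cache: [lemon(c=1)]
  2. access lemon: HIT, count now 2. Cache: [lemon(c=2)]
  3. access lemon: HIT, count now 3. Cache: [lemon(c=3)]
  4. access lemon: HIT, count now 4. Cache: [lemon(c=4)]
  5. access cow: MISS. Cache: [cow(c=1) lemon(c=4)]
  6. access lemon: HIT, count now 5. Cache: [cow(c=1) lemon(c=5)]
  7. access ram: MISS. Cache: [cow(c=1) ram(c=1) lemon(c=5)]
  8. access pear: MISS. Cache: [cow(c=1) ram(c=1) pear(c=1) lemon(c=5)]
  9. access pear: HIT, count now 2. Cache: [cow(c=1) ram(c=1) pear(c=2) lemon(c=5)]
  10. access pear: HIT, count now 3. Cache: [cow(c=1) ram(c=1) pear(c=3) lemon(c=5)]
  11. access lemon: HIT, count now 6. Cache: [cow(c=1) ram(c=1) pear(c=3) lemon(c=6)]
  12. access pear: HIT, count now 4. Cache: [cow(c=1) ram(c=1) pear(c=4) lemon(c=6)]
  13. access lemon: HIT, count now 7. Cache: [cow(c=1) ram(c=1) pear(c=4) lemon(c=7)]
  14. access lemon: HIT, count now 8. Cache: [cow(c=1) ram(c=1) pear(c=4) lemon(c=8)]
  15. access bee: MISS. Cache: [cow(c=1) ram(c=1) bee(c=1) pear(c=4) lemon(c=8)]
Total: 10 hits, 5 misses, 0 evictions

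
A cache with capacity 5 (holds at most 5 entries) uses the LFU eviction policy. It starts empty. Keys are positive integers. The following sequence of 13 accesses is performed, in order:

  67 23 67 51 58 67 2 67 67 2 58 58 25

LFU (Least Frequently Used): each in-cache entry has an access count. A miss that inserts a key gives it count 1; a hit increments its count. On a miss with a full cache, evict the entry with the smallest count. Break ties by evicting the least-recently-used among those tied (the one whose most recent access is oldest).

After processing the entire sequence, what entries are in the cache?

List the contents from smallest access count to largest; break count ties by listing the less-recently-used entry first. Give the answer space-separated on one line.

Answer: 51 25 2 58 67

Derivation:
LFU simulation (capacity=5):
  1. access 67: MISS. Cache: [67(c=1)]
  2. access 23: MISS. Cache: [67(c=1) 23(c=1)]
  3. access 67: HIT, count now 2. Cache: [23(c=1) 67(c=2)]
  4. access 51: MISS. Cache: [23(c=1) 51(c=1) 67(c=2)]
  5. access 58: MISS. Cache: [23(c=1) 51(c=1) 58(c=1) 67(c=2)]
  6. access 67: HIT, count now 3. Cache: [23(c=1) 51(c=1) 58(c=1) 67(c=3)]
  7. access 2: MISS. Cache: [23(c=1) 51(c=1) 58(c=1) 2(c=1) 67(c=3)]
  8. access 67: HIT, count now 4. Cache: [23(c=1) 51(c=1) 58(c=1) 2(c=1) 67(c=4)]
  9. access 67: HIT, count now 5. Cache: [23(c=1) 51(c=1) 58(c=1) 2(c=1) 67(c=5)]
  10. access 2: HIT, count now 2. Cache: [23(c=1) 51(c=1) 58(c=1) 2(c=2) 67(c=5)]
  11. access 58: HIT, count now 2. Cache: [23(c=1) 51(c=1) 2(c=2) 58(c=2) 67(c=5)]
  12. access 58: HIT, count now 3. Cache: [23(c=1) 51(c=1) 2(c=2) 58(c=3) 67(c=5)]
  13. access 25: MISS, evict 23(c=1). Cache: [51(c=1) 25(c=1) 2(c=2) 58(c=3) 67(c=5)]
Total: 7 hits, 6 misses, 1 evictions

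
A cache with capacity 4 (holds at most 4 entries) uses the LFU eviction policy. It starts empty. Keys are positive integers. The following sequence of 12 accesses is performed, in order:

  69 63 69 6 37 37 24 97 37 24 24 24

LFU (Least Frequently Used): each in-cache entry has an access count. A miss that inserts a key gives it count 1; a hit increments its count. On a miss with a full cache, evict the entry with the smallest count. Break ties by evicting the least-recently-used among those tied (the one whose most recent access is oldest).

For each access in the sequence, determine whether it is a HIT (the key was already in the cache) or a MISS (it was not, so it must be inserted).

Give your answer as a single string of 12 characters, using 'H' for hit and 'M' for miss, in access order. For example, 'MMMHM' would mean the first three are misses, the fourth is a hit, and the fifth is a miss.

LFU simulation (capacity=4):
  1. access 69: MISS. Cache: [69(c=1)]
  2. access 63: MISS. Cache: [69(c=1) 63(c=1)]
  3. access 69: HIT, count now 2. Cache: [63(c=1) 69(c=2)]
  4. access 6: MISS. Cache: [63(c=1) 6(c=1) 69(c=2)]
  5. access 37: MISS. Cache: [63(c=1) 6(c=1) 37(c=1) 69(c=2)]
  6. access 37: HIT, count now 2. Cache: [63(c=1) 6(c=1) 69(c=2) 37(c=2)]
  7. access 24: MISS, evict 63(c=1). Cache: [6(c=1) 24(c=1) 69(c=2) 37(c=2)]
  8. access 97: MISS, evict 6(c=1). Cache: [24(c=1) 97(c=1) 69(c=2) 37(c=2)]
  9. access 37: HIT, count now 3. Cache: [24(c=1) 97(c=1) 69(c=2) 37(c=3)]
  10. access 24: HIT, count now 2. Cache: [97(c=1) 69(c=2) 24(c=2) 37(c=3)]
  11. access 24: HIT, count now 3. Cache: [97(c=1) 69(c=2) 37(c=3) 24(c=3)]
  12. access 24: HIT, count now 4. Cache: [97(c=1) 69(c=2) 37(c=3) 24(c=4)]
Total: 6 hits, 6 misses, 2 evictions

Answer: MMHMMHMMHHHH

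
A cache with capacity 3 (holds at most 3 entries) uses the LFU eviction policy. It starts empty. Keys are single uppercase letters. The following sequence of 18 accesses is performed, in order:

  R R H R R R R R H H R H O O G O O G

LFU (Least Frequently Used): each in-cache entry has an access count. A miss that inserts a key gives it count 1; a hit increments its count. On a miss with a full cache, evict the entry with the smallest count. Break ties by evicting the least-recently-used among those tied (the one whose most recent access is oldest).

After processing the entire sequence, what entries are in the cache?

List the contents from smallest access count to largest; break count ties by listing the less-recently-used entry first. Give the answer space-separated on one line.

LFU simulation (capacity=3):
  1. access R: MISS. Cache: [R(c=1)]
  2. access R: HIT, count now 2. Cache: [R(c=2)]
  3. access H: MISS. Cache: [H(c=1) R(c=2)]
  4. access R: HIT, count now 3. Cache: [H(c=1) R(c=3)]
  5. access R: HIT, count now 4. Cache: [H(c=1) R(c=4)]
  6. access R: HIT, count now 5. Cache: [H(c=1) R(c=5)]
  7. access R: HIT, count now 6. Cache: [H(c=1) R(c=6)]
  8. access R: HIT, count now 7. Cache: [H(c=1) R(c=7)]
  9. access H: HIT, count now 2. Cache: [H(c=2) R(c=7)]
  10. access H: HIT, count now 3. Cache: [H(c=3) R(c=7)]
  11. access R: HIT, count now 8. Cache: [H(c=3) R(c=8)]
  12. access H: HIT, count now 4. Cache: [H(c=4) R(c=8)]
  13. access O: MISS. Cache: [O(c=1) H(c=4) R(c=8)]
  14. access O: HIT, count now 2. Cache: [O(c=2) H(c=4) R(c=8)]
  15. access G: MISS, evict O(c=2). Cache: [G(c=1) H(c=4) R(c=8)]
  16. access O: MISS, evict G(c=1). Cache: [O(c=1) H(c=4) R(c=8)]
  17. access O: HIT, count now 2. Cache: [O(c=2) H(c=4) R(c=8)]
  18. access G: MISS, evict O(c=2). Cache: [G(c=1) H(c=4) R(c=8)]
Total: 12 hits, 6 misses, 3 evictions

Answer: G H R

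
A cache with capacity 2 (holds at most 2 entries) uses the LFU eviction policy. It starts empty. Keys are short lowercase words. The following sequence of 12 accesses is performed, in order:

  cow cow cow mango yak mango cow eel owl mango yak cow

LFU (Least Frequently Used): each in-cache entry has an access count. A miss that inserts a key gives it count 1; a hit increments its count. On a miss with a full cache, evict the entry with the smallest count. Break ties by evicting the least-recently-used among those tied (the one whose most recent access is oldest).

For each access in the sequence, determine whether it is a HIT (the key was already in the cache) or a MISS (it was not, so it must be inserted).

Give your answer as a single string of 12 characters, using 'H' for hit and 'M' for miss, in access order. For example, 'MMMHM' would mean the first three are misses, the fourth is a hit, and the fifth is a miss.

Answer: MHHMMMHMMMMH

Derivation:
LFU simulation (capacity=2):
  1. access cow: MISS. Cache: [cow(c=1)]
  2. access cow: HIT, count now 2. Cache: [cow(c=2)]
  3. access cow: HIT, count now 3. Cache: [cow(c=3)]
  4. access mango: MISS. Cache: [mango(c=1) cow(c=3)]
  5. access yak: MISS, evict mango(c=1). Cache: [yak(c=1) cow(c=3)]
  6. access mango: MISS, evict yak(c=1). Cache: [mango(c=1) cow(c=3)]
  7. access cow: HIT, count now 4. Cache: [mango(c=1) cow(c=4)]
  8. access eel: MISS, evict mango(c=1). Cache: [eel(c=1) cow(c=4)]
  9. access owl: MISS, evict eel(c=1). Cache: [owl(c=1) cow(c=4)]
  10. access mango: MISS, evict owl(c=1). Cache: [mango(c=1) cow(c=4)]
  11. access yak: MISS, evict mango(c=1). Cache: [yak(c=1) cow(c=4)]
  12. access cow: HIT, count now 5. Cache: [yak(c=1) cow(c=5)]
Total: 4 hits, 8 misses, 6 evictions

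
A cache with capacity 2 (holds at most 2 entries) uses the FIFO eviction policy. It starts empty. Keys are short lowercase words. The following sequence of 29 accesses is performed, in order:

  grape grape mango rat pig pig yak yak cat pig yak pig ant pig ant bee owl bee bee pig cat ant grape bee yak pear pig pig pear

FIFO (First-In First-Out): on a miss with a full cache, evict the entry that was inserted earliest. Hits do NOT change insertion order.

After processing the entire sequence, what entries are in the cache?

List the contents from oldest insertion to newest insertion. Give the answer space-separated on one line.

FIFO simulation (capacity=2):
  1. access grape: MISS. Cache (old->new): [grape]
  2. access grape: HIT. Cache (old->new): [grape]
  3. access mango: MISS. Cache (old->new): [grape mango]
  4. access rat: MISS, evict grape. Cache (old->new): [mango rat]
  5. access pig: MISS, evict mango. Cache (old->new): [rat pig]
  6. access pig: HIT. Cache (old->new): [rat pig]
  7. access yak: MISS, evict rat. Cache (old->new): [pig yak]
  8. access yak: HIT. Cache (old->new): [pig yak]
  9. access cat: MISS, evict pig. Cache (old->new): [yak cat]
  10. access pig: MISS, evict yak. Cache (old->new): [cat pig]
  11. access yak: MISS, evict cat. Cache (old->new): [pig yak]
  12. access pig: HIT. Cache (old->new): [pig yak]
  13. access ant: MISS, evict pig. Cache (old->new): [yak ant]
  14. access pig: MISS, evict yak. Cache (old->new): [ant pig]
  15. access ant: HIT. Cache (old->new): [ant pig]
  16. access bee: MISS, evict ant. Cache (old->new): [pig bee]
  17. access owl: MISS, evict pig. Cache (old->new): [bee owl]
  18. access bee: HIT. Cache (old->new): [bee owl]
  19. access bee: HIT. Cache (old->new): [bee owl]
  20. access pig: MISS, evict bee. Cache (old->new): [owl pig]
  21. access cat: MISS, evict owl. Cache (old->new): [pig cat]
  22. access ant: MISS, evict pig. Cache (old->new): [cat ant]
  23. access grape: MISS, evict cat. Cache (old->new): [ant grape]
  24. access bee: MISS, evict ant. Cache (old->new): [grape bee]
  25. access yak: MISS, evict grape. Cache (old->new): [bee yak]
  26. access pear: MISS, evict bee. Cache (old->new): [yak pear]
  27. access pig: MISS, evict yak. Cache (old->new): [pear pig]
  28. access pig: HIT. Cache (old->new): [pear pig]
  29. access pear: HIT. Cache (old->new): [pear pig]
Total: 9 hits, 20 misses, 18 evictions

Answer: pear pig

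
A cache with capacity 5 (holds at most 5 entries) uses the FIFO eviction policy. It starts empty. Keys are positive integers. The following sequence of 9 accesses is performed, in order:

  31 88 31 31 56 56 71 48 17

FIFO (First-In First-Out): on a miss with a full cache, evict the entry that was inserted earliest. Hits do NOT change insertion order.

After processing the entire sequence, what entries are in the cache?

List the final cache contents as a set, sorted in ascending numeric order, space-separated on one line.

Answer: 17 48 56 71 88

Derivation:
FIFO simulation (capacity=5):
  1. access 31: MISS. Cache (old->new): [31]
  2. access 88: MISS. Cache (old->new): [31 88]
  3. access 31: HIT. Cache (old->new): [31 88]
  4. access 31: HIT. Cache (old->new): [31 88]
  5. access 56: MISS. Cache (old->new): [31 88 56]
  6. access 56: HIT. Cache (old->new): [31 88 56]
  7. access 71: MISS. Cache (old->new): [31 88 56 71]
  8. access 48: MISS. Cache (old->new): [31 88 56 71 48]
  9. access 17: MISS, evict 31. Cache (old->new): [88 56 71 48 17]
Total: 3 hits, 6 misses, 1 evictions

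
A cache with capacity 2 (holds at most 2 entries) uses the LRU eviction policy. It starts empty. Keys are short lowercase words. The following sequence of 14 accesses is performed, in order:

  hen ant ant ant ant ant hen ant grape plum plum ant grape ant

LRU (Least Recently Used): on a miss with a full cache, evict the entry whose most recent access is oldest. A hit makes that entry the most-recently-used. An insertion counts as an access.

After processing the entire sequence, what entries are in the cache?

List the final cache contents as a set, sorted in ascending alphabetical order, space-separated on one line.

LRU simulation (capacity=2):
  1. access hen: MISS. Cache (LRU->MRU): [hen]
  2. access ant: MISS. Cache (LRU->MRU): [hen ant]
  3. access ant: HIT. Cache (LRU->MRU): [hen ant]
  4. access ant: HIT. Cache (LRU->MRU): [hen ant]
  5. access ant: HIT. Cache (LRU->MRU): [hen ant]
  6. access ant: HIT. Cache (LRU->MRU): [hen ant]
  7. access hen: HIT. Cache (LRU->MRU): [ant hen]
  8. access ant: HIT. Cache (LRU->MRU): [hen ant]
  9. access grape: MISS, evict hen. Cache (LRU->MRU): [ant grape]
  10. access plum: MISS, evict ant. Cache (LRU->MRU): [grape plum]
  11. access plum: HIT. Cache (LRU->MRU): [grape plum]
  12. access ant: MISS, evict grape. Cache (LRU->MRU): [plum ant]
  13. access grape: MISS, evict plum. Cache (LRU->MRU): [ant grape]
  14. access ant: HIT. Cache (LRU->MRU): [grape ant]
Total: 8 hits, 6 misses, 4 evictions

Answer: ant grape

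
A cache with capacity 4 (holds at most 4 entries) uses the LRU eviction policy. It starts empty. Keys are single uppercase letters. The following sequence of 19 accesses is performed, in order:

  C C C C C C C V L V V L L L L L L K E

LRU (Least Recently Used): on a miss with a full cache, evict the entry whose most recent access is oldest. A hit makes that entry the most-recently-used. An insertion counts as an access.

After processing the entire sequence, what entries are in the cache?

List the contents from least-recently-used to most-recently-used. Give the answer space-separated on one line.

LRU simulation (capacity=4):
  1. access C: MISS. Cache (LRU->MRU): [C]
  2. access C: HIT. Cache (LRU->MRU): [C]
  3. access C: HIT. Cache (LRU->MRU): [C]
  4. access C: HIT. Cache (LRU->MRU): [C]
  5. access C: HIT. Cache (LRU->MRU): [C]
  6. access C: HIT. Cache (LRU->MRU): [C]
  7. access C: HIT. Cache (LRU->MRU): [C]
  8. access V: MISS. Cache (LRU->MRU): [C V]
  9. access L: MISS. Cache (LRU->MRU): [C V L]
  10. access V: HIT. Cache (LRU->MRU): [C L V]
  11. access V: HIT. Cache (LRU->MRU): [C L V]
  12. access L: HIT. Cache (LRU->MRU): [C V L]
  13. access L: HIT. Cache (LRU->MRU): [C V L]
  14. access L: HIT. Cache (LRU->MRU): [C V L]
  15. access L: HIT. Cache (LRU->MRU): [C V L]
  16. access L: HIT. Cache (LRU->MRU): [C V L]
  17. access L: HIT. Cache (LRU->MRU): [C V L]
  18. access K: MISS. Cache (LRU->MRU): [C V L K]
  19. access E: MISS, evict C. Cache (LRU->MRU): [V L K E]
Total: 14 hits, 5 misses, 1 evictions

Answer: V L K E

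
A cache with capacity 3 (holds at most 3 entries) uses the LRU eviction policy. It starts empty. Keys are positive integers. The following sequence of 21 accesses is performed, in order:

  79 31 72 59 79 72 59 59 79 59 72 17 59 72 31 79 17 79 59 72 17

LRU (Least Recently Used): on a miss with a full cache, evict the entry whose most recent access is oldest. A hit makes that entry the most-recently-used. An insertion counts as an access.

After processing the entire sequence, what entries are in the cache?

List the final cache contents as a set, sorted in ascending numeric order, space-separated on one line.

Answer: 17 59 72

Derivation:
LRU simulation (capacity=3):
  1. access 79: MISS. Cache (LRU->MRU): [79]
  2. access 31: MISS. Cache (LRU->MRU): [79 31]
  3. access 72: MISS. Cache (LRU->MRU): [79 31 72]
  4. access 59: MISS, evict 79. Cache (LRU->MRU): [31 72 59]
  5. access 79: MISS, evict 31. Cache (LRU->MRU): [72 59 79]
  6. access 72: HIT. Cache (LRU->MRU): [59 79 72]
  7. access 59: HIT. Cache (LRU->MRU): [79 72 59]
  8. access 59: HIT. Cache (LRU->MRU): [79 72 59]
  9. access 79: HIT. Cache (LRU->MRU): [72 59 79]
  10. access 59: HIT. Cache (LRU->MRU): [72 79 59]
  11. access 72: HIT. Cache (LRU->MRU): [79 59 72]
  12. access 17: MISS, evict 79. Cache (LRU->MRU): [59 72 17]
  13. access 59: HIT. Cache (LRU->MRU): [72 17 59]
  14. access 72: HIT. Cache (LRU->MRU): [17 59 72]
  15. access 31: MISS, evict 17. Cache (LRU->MRU): [59 72 31]
  16. access 79: MISS, evict 59. Cache (LRU->MRU): [72 31 79]
  17. access 17: MISS, evict 72. Cache (LRU->MRU): [31 79 17]
  18. access 79: HIT. Cache (LRU->MRU): [31 17 79]
  19. access 59: MISS, evict 31. Cache (LRU->MRU): [17 79 59]
  20. access 72: MISS, evict 17. Cache (LRU->MRU): [79 59 72]
  21. access 17: MISS, evict 79. Cache (LRU->MRU): [59 72 17]
Total: 9 hits, 12 misses, 9 evictions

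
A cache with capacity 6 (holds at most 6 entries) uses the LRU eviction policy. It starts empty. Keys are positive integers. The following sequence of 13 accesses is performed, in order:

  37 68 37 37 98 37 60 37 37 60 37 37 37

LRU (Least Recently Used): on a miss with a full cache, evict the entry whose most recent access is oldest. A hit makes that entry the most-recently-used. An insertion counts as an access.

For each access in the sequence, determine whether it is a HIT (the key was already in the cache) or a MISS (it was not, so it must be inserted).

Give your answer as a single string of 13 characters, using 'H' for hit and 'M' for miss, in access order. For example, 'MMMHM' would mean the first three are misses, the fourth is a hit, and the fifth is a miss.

LRU simulation (capacity=6):
  1. access 37: MISS. Cache (LRU->MRU): [37]
  2. access 68: MISS. Cache (LRU->MRU): [37 68]
  3. access 37: HIT. Cache (LRU->MRU): [68 37]
  4. access 37: HIT. Cache (LRU->MRU): [68 37]
  5. access 98: MISS. Cache (LRU->MRU): [68 37 98]
  6. access 37: HIT. Cache (LRU->MRU): [68 98 37]
  7. access 60: MISS. Cache (LRU->MRU): [68 98 37 60]
  8. access 37: HIT. Cache (LRU->MRU): [68 98 60 37]
  9. access 37: HIT. Cache (LRU->MRU): [68 98 60 37]
  10. access 60: HIT. Cache (LRU->MRU): [68 98 37 60]
  11. access 37: HIT. Cache (LRU->MRU): [68 98 60 37]
  12. access 37: HIT. Cache (LRU->MRU): [68 98 60 37]
  13. access 37: HIT. Cache (LRU->MRU): [68 98 60 37]
Total: 9 hits, 4 misses, 0 evictions

Answer: MMHHMHMHHHHHH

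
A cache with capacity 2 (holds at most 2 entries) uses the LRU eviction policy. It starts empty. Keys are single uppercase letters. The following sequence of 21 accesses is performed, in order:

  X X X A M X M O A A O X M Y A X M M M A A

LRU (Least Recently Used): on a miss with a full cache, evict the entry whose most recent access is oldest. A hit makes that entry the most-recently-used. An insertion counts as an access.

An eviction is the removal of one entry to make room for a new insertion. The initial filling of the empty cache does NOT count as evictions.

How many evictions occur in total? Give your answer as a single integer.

Answer: 11

Derivation:
LRU simulation (capacity=2):
  1. access X: MISS. Cache (LRU->MRU): [X]
  2. access X: HIT. Cache (LRU->MRU): [X]
  3. access X: HIT. Cache (LRU->MRU): [X]
  4. access A: MISS. Cache (LRU->MRU): [X A]
  5. access M: MISS, evict X. Cache (LRU->MRU): [A M]
  6. access X: MISS, evict A. Cache (LRU->MRU): [M X]
  7. access M: HIT. Cache (LRU->MRU): [X M]
  8. access O: MISS, evict X. Cache (LRU->MRU): [M O]
  9. access A: MISS, evict M. Cache (LRU->MRU): [O A]
  10. access A: HIT. Cache (LRU->MRU): [O A]
  11. access O: HIT. Cache (LRU->MRU): [A O]
  12. access X: MISS, evict A. Cache (LRU->MRU): [O X]
  13. access M: MISS, evict O. Cache (LRU->MRU): [X M]
  14. access Y: MISS, evict X. Cache (LRU->MRU): [M Y]
  15. access A: MISS, evict M. Cache (LRU->MRU): [Y A]
  16. access X: MISS, evict Y. Cache (LRU->MRU): [A X]
  17. access M: MISS, evict A. Cache (LRU->MRU): [X M]
  18. access M: HIT. Cache (LRU->MRU): [X M]
  19. access M: HIT. Cache (LRU->MRU): [X M]
  20. access A: MISS, evict X. Cache (LRU->MRU): [M A]
  21. access A: HIT. Cache (LRU->MRU): [M A]
Total: 8 hits, 13 misses, 11 evictions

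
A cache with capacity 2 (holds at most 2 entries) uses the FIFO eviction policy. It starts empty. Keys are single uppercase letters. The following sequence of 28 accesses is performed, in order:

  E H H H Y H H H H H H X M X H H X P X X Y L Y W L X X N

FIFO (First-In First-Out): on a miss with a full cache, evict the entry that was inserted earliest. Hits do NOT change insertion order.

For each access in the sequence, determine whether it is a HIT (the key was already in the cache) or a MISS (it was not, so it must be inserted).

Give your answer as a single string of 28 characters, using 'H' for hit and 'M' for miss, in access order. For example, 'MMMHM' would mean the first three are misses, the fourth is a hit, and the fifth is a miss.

FIFO simulation (capacity=2):
  1. access E: MISS. Cache (old->new): [E]
  2. access H: MISS. Cache (old->new): [E H]
  3. access H: HIT. Cache (old->new): [E H]
  4. access H: HIT. Cache (old->new): [E H]
  5. access Y: MISS, evict E. Cache (old->new): [H Y]
  6. access H: HIT. Cache (old->new): [H Y]
  7. access H: HIT. Cache (old->new): [H Y]
  8. access H: HIT. Cache (old->new): [H Y]
  9. access H: HIT. Cache (old->new): [H Y]
  10. access H: HIT. Cache (old->new): [H Y]
  11. access H: HIT. Cache (old->new): [H Y]
  12. access X: MISS, evict H. Cache (old->new): [Y X]
  13. access M: MISS, evict Y. Cache (old->new): [X M]
  14. access X: HIT. Cache (old->new): [X M]
  15. access H: MISS, evict X. Cache (old->new): [M H]
  16. access H: HIT. Cache (old->new): [M H]
  17. access X: MISS, evict M. Cache (old->new): [H X]
  18. access P: MISS, evict H. Cache (old->new): [X P]
  19. access X: HIT. Cache (old->new): [X P]
  20. access X: HIT. Cache (old->new): [X P]
  21. access Y: MISS, evict X. Cache (old->new): [P Y]
  22. access L: MISS, evict P. Cache (old->new): [Y L]
  23. access Y: HIT. Cache (old->new): [Y L]
  24. access W: MISS, evict Y. Cache (old->new): [L W]
  25. access L: HIT. Cache (old->new): [L W]
  26. access X: MISS, evict L. Cache (old->new): [W X]
  27. access X: HIT. Cache (old->new): [W X]
  28. access N: MISS, evict W. Cache (old->new): [X N]
Total: 15 hits, 13 misses, 11 evictions

Answer: MMHHMHHHHHHMMHMHMMHHMMHMHMHM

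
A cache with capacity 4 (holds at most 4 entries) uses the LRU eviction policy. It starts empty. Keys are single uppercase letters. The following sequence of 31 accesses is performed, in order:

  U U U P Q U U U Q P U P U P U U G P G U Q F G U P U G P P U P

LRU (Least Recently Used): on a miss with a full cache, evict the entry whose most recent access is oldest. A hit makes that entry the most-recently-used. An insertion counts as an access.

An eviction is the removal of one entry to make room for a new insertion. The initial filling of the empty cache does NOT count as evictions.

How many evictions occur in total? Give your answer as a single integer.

LRU simulation (capacity=4):
  1. access U: MISS. Cache (LRU->MRU): [U]
  2. access U: HIT. Cache (LRU->MRU): [U]
  3. access U: HIT. Cache (LRU->MRU): [U]
  4. access P: MISS. Cache (LRU->MRU): [U P]
  5. access Q: MISS. Cache (LRU->MRU): [U P Q]
  6. access U: HIT. Cache (LRU->MRU): [P Q U]
  7. access U: HIT. Cache (LRU->MRU): [P Q U]
  8. access U: HIT. Cache (LRU->MRU): [P Q U]
  9. access Q: HIT. Cache (LRU->MRU): [P U Q]
  10. access P: HIT. Cache (LRU->MRU): [U Q P]
  11. access U: HIT. Cache (LRU->MRU): [Q P U]
  12. access P: HIT. Cache (LRU->MRU): [Q U P]
  13. access U: HIT. Cache (LRU->MRU): [Q P U]
  14. access P: HIT. Cache (LRU->MRU): [Q U P]
  15. access U: HIT. Cache (LRU->MRU): [Q P U]
  16. access U: HIT. Cache (LRU->MRU): [Q P U]
  17. access G: MISS. Cache (LRU->MRU): [Q P U G]
  18. access P: HIT. Cache (LRU->MRU): [Q U G P]
  19. access G: HIT. Cache (LRU->MRU): [Q U P G]
  20. access U: HIT. Cache (LRU->MRU): [Q P G U]
  21. access Q: HIT. Cache (LRU->MRU): [P G U Q]
  22. access F: MISS, evict P. Cache (LRU->MRU): [G U Q F]
  23. access G: HIT. Cache (LRU->MRU): [U Q F G]
  24. access U: HIT. Cache (LRU->MRU): [Q F G U]
  25. access P: MISS, evict Q. Cache (LRU->MRU): [F G U P]
  26. access U: HIT. Cache (LRU->MRU): [F G P U]
  27. access G: HIT. Cache (LRU->MRU): [F P U G]
  28. access P: HIT. Cache (LRU->MRU): [F U G P]
  29. access P: HIT. Cache (LRU->MRU): [F U G P]
  30. access U: HIT. Cache (LRU->MRU): [F G P U]
  31. access P: HIT. Cache (LRU->MRU): [F G U P]
Total: 25 hits, 6 misses, 2 evictions

Answer: 2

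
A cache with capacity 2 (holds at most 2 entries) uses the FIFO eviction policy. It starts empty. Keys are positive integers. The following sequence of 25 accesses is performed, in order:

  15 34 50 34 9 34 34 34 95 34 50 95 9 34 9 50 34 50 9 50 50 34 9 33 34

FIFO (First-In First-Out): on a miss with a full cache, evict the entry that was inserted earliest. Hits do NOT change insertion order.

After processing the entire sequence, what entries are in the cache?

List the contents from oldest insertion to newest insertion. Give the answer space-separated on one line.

FIFO simulation (capacity=2):
  1. access 15: MISS. Cache (old->new): [15]
  2. access 34: MISS. Cache (old->new): [15 34]
  3. access 50: MISS, evict 15. Cache (old->new): [34 50]
  4. access 34: HIT. Cache (old->new): [34 50]
  5. access 9: MISS, evict 34. Cache (old->new): [50 9]
  6. access 34: MISS, evict 50. Cache (old->new): [9 34]
  7. access 34: HIT. Cache (old->new): [9 34]
  8. access 34: HIT. Cache (old->new): [9 34]
  9. access 95: MISS, evict 9. Cache (old->new): [34 95]
  10. access 34: HIT. Cache (old->new): [34 95]
  11. access 50: MISS, evict 34. Cache (old->new): [95 50]
  12. access 95: HIT. Cache (old->new): [95 50]
  13. access 9: MISS, evict 95. Cache (old->new): [50 9]
  14. access 34: MISS, evict 50. Cache (old->new): [9 34]
  15. access 9: HIT. Cache (old->new): [9 34]
  16. access 50: MISS, evict 9. Cache (old->new): [34 50]
  17. access 34: HIT. Cache (old->new): [34 50]
  18. access 50: HIT. Cache (old->new): [34 50]
  19. access 9: MISS, evict 34. Cache (old->new): [50 9]
  20. access 50: HIT. Cache (old->new): [50 9]
  21. access 50: HIT. Cache (old->new): [50 9]
  22. access 34: MISS, evict 50. Cache (old->new): [9 34]
  23. access 9: HIT. Cache (old->new): [9 34]
  24. access 33: MISS, evict 9. Cache (old->new): [34 33]
  25. access 34: HIT. Cache (old->new): [34 33]
Total: 12 hits, 13 misses, 11 evictions

Answer: 34 33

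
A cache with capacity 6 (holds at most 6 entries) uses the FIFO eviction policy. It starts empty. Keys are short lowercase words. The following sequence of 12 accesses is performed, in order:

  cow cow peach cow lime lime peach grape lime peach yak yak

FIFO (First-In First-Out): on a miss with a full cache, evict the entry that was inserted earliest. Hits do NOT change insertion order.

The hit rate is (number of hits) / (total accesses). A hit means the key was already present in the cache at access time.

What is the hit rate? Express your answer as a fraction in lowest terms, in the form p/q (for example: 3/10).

Answer: 7/12

Derivation:
FIFO simulation (capacity=6):
  1. access cow: MISS. Cache (old->new): [cow]
  2. access cow: HIT. Cache (old->new): [cow]
  3. access peach: MISS. Cache (old->new): [cow peach]
  4. access cow: HIT. Cache (old->new): [cow peach]
  5. access lime: MISS. Cache (old->new): [cow peach lime]
  6. access lime: HIT. Cache (old->new): [cow peach lime]
  7. access peach: HIT. Cache (old->new): [cow peach lime]
  8. access grape: MISS. Cache (old->new): [cow peach lime grape]
  9. access lime: HIT. Cache (old->new): [cow peach lime grape]
  10. access peach: HIT. Cache (old->new): [cow peach lime grape]
  11. access yak: MISS. Cache (old->new): [cow peach lime grape yak]
  12. access yak: HIT. Cache (old->new): [cow peach lime grape yak]
Total: 7 hits, 5 misses, 0 evictions

Hit rate = 7/12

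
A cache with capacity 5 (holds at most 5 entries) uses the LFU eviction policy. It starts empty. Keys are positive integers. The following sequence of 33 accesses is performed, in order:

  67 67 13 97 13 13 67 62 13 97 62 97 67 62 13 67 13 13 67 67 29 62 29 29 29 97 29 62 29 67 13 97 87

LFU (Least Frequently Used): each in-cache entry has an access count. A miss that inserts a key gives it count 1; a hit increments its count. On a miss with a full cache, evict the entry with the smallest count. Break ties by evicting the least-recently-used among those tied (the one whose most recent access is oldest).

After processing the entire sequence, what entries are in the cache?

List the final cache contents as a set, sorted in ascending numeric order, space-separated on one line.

Answer: 13 29 67 87 97

Derivation:
LFU simulation (capacity=5):
  1. access 67: MISS. Cache: [67(c=1)]
  2. access 67: HIT, count now 2. Cache: [67(c=2)]
  3. access 13: MISS. Cache: [13(c=1) 67(c=2)]
  4. access 97: MISS. Cache: [13(c=1) 97(c=1) 67(c=2)]
  5. access 13: HIT, count now 2. Cache: [97(c=1) 67(c=2) 13(c=2)]
  6. access 13: HIT, count now 3. Cache: [97(c=1) 67(c=2) 13(c=3)]
  7. access 67: HIT, count now 3. Cache: [97(c=1) 13(c=3) 67(c=3)]
  8. access 62: MISS. Cache: [97(c=1) 62(c=1) 13(c=3) 67(c=3)]
  9. access 13: HIT, count now 4. Cache: [97(c=1) 62(c=1) 67(c=3) 13(c=4)]
  10. access 97: HIT, count now 2. Cache: [62(c=1) 97(c=2) 67(c=3) 13(c=4)]
  11. access 62: HIT, count now 2. Cache: [97(c=2) 62(c=2) 67(c=3) 13(c=4)]
  12. access 97: HIT, count now 3. Cache: [62(c=2) 67(c=3) 97(c=3) 13(c=4)]
  13. access 67: HIT, count now 4. Cache: [62(c=2) 97(c=3) 13(c=4) 67(c=4)]
  14. access 62: HIT, count now 3. Cache: [97(c=3) 62(c=3) 13(c=4) 67(c=4)]
  15. access 13: HIT, count now 5. Cache: [97(c=3) 62(c=3) 67(c=4) 13(c=5)]
  16. access 67: HIT, count now 5. Cache: [97(c=3) 62(c=3) 13(c=5) 67(c=5)]
  17. access 13: HIT, count now 6. Cache: [97(c=3) 62(c=3) 67(c=5) 13(c=6)]
  18. access 13: HIT, count now 7. Cache: [97(c=3) 62(c=3) 67(c=5) 13(c=7)]
  19. access 67: HIT, count now 6. Cache: [97(c=3) 62(c=3) 67(c=6) 13(c=7)]
  20. access 67: HIT, count now 7. Cache: [97(c=3) 62(c=3) 13(c=7) 67(c=7)]
  21. access 29: MISS. Cache: [29(c=1) 97(c=3) 62(c=3) 13(c=7) 67(c=7)]
  22. access 62: HIT, count now 4. Cache: [29(c=1) 97(c=3) 62(c=4) 13(c=7) 67(c=7)]
  23. access 29: HIT, count now 2. Cache: [29(c=2) 97(c=3) 62(c=4) 13(c=7) 67(c=7)]
  24. access 29: HIT, count now 3. Cache: [97(c=3) 29(c=3) 62(c=4) 13(c=7) 67(c=7)]
  25. access 29: HIT, count now 4. Cache: [97(c=3) 62(c=4) 29(c=4) 13(c=7) 67(c=7)]
  26. access 97: HIT, count now 4. Cache: [62(c=4) 29(c=4) 97(c=4) 13(c=7) 67(c=7)]
  27. access 29: HIT, count now 5. Cache: [62(c=4) 97(c=4) 29(c=5) 13(c=7) 67(c=7)]
  28. access 62: HIT, count now 5. Cache: [97(c=4) 29(c=5) 62(c=5) 13(c=7) 67(c=7)]
  29. access 29: HIT, count now 6. Cache: [97(c=4) 62(c=5) 29(c=6) 13(c=7) 67(c=7)]
  30. access 67: HIT, count now 8. Cache: [97(c=4) 62(c=5) 29(c=6) 13(c=7) 67(c=8)]
  31. access 13: HIT, count now 8. Cache: [97(c=4) 62(c=5) 29(c=6) 67(c=8) 13(c=8)]
  32. access 97: HIT, count now 5. Cache: [62(c=5) 97(c=5) 29(c=6) 67(c=8) 13(c=8)]
  33. access 87: MISS, evict 62(c=5). Cache: [87(c=1) 97(c=5) 29(c=6) 67(c=8) 13(c=8)]
Total: 27 hits, 6 misses, 1 evictions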